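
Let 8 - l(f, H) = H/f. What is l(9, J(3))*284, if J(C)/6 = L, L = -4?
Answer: 9088/3 ≈ 3029.3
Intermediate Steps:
J(C) = -24 (J(C) = 6*(-4) = -24)
l(f, H) = 8 - H/f
l(9, J(3))*284 = (8 - 1*(-24)/9)*284 = (8 - 1*(-24)*⅑)*284 = (8 + 8/3)*284 = (32/3)*284 = 9088/3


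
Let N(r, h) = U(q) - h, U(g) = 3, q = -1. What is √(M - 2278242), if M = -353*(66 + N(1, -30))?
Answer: 3*I*√257021 ≈ 1520.9*I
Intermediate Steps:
N(r, h) = 3 - h
M = -34947 (M = -353*(66 + (3 - 1*(-30))) = -353*(66 + (3 + 30)) = -353*(66 + 33) = -353*99 = -34947)
√(M - 2278242) = √(-34947 - 2278242) = √(-2313189) = 3*I*√257021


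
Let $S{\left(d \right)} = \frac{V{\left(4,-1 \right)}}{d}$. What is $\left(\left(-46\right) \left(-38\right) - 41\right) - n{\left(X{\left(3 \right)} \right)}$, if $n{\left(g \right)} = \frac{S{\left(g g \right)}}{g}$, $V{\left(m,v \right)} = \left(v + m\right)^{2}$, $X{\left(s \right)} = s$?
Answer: $\frac{5120}{3} \approx 1706.7$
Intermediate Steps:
$V{\left(m,v \right)} = \left(m + v\right)^{2}$
$S{\left(d \right)} = \frac{9}{d}$ ($S{\left(d \right)} = \frac{\left(4 - 1\right)^{2}}{d} = \frac{3^{2}}{d} = \frac{9}{d}$)
$n{\left(g \right)} = \frac{9}{g^{3}}$ ($n{\left(g \right)} = \frac{9 \frac{1}{g g}}{g} = \frac{9 \frac{1}{g^{2}}}{g} = \frac{9}{g^{3}}$)
$\left(\left(-46\right) \left(-38\right) - 41\right) - n{\left(X{\left(3 \right)} \right)} = \left(\left(-46\right) \left(-38\right) - 41\right) - \frac{9}{27} = \left(1748 - 41\right) - 9 \cdot \frac{1}{27} = 1707 - \frac{1}{3} = \frac{5120}{3}$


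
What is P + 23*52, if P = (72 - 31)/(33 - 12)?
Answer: 25157/21 ≈ 1198.0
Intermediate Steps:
P = 41/21 ≈ 1.9524
P + 23*52 = 41/21 + 23*52 = 41/21 + 1196 = 25157/21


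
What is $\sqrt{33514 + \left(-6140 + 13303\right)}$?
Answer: $\sqrt{40677} \approx 201.69$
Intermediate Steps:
$\sqrt{33514 + \left(-6140 + 13303\right)} = \sqrt{33514 + 7163} = \sqrt{40677}$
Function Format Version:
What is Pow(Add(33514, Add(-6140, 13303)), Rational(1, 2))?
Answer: Pow(40677, Rational(1, 2)) ≈ 201.69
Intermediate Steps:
Pow(Add(33514, Add(-6140, 13303)), Rational(1, 2)) = Pow(Add(33514, 7163), Rational(1, 2)) = Pow(40677, Rational(1, 2))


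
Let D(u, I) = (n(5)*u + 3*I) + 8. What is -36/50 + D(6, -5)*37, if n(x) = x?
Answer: 21257/25 ≈ 850.28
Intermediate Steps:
D(u, I) = 8 + 3*I + 5*u (D(u, I) = (5*u + 3*I) + 8 = (3*I + 5*u) + 8 = 8 + 3*I + 5*u)
-36/50 + D(6, -5)*37 = -36/50 + (8 + 3*(-5) + 5*6)*37 = -36*1/50 + (8 - 15 + 30)*37 = -18/25 + 23*37 = -18/25 + 851 = 21257/25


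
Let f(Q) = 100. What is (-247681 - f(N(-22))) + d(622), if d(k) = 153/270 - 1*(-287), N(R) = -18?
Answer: -7424803/30 ≈ -2.4749e+5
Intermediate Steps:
d(k) = 8627/30 (d(k) = 153*(1/270) + 287 = 17/30 + 287 = 8627/30)
(-247681 - f(N(-22))) + d(622) = (-247681 - 1*100) + 8627/30 = (-247681 - 100) + 8627/30 = -247781 + 8627/30 = -7424803/30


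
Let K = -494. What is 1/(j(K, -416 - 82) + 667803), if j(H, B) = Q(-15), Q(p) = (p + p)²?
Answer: 1/668703 ≈ 1.4954e-6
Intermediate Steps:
Q(p) = 4*p² (Q(p) = (2*p)² = 4*p²)
j(H, B) = 900 (j(H, B) = 4*(-15)² = 4*225 = 900)
1/(j(K, -416 - 82) + 667803) = 1/(900 + 667803) = 1/668703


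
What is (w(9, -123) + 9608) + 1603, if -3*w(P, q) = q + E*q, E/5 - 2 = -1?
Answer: 11457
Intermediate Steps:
E = 5 (E = 10 + 5*(-1) = 10 - 5 = 5)
w(P, q) = -2*q (w(P, q) = -(q + 5*q)/3 = -2*q)
(w(9, -123) + 9608) + 1603 = (-2*(-123) + 9608) + 1603 = (246 + 9608) + 1603 = 9854 + 1603 = 11457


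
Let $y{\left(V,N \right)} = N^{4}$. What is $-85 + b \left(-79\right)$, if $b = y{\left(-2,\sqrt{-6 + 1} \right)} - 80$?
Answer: $4260$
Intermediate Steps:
$b = -55$ ($b = \left(\sqrt{-6 + 1}\right)^{4} - 80 = \left(\sqrt{-5}\right)^{4} - 80 = \left(i \sqrt{5}\right)^{4} - 80 = 25 - 80 = -55$)
$-85 + b \left(-79\right) = -85 - -4345 = -85 + 4345 = 4260$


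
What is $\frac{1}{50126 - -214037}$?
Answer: $\frac{1}{264163} \approx 3.7855 \cdot 10^{-6}$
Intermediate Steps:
$\frac{1}{50126 - -214037} = \frac{1}{50126 + 214037} = \frac{1}{264163}$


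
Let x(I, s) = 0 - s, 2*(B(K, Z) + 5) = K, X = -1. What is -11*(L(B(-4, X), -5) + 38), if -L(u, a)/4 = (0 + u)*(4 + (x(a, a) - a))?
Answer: -4730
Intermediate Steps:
B(K, Z) = -5 + K/2
x(I, s) = -s
L(u, a) = -4*u*(4 - 2*a) (L(u, a) = -4*(0 + u)*(4 + (-a - a)) = -4*u*(4 - 2*a))
-11*(L(B(-4, X), -5) + 38) = -11*(8*(-5 + (½)*(-4))*(-2 - 5) + 38) = -11*(8*(-5 - 2)*(-7) + 38) = -11*(8*(-7)*(-7) + 38) = -11*(392 + 38) = -11*430 = -4730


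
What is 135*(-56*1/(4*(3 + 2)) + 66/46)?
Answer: -4239/23 ≈ -184.30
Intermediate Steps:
135*(-56*1/(4*(3 + 2)) + 66/46) = 135*(-56/(5*4) + 66*(1/46)) = 135*(-56/20 + 33/23) = 135*(-56*1/20 + 33/23) = 135*(-14/5 + 33/23) = 135*(-157/115) = -4239/23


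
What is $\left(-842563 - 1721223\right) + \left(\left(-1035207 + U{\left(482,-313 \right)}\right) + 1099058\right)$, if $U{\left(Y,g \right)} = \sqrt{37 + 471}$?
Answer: $-2499935 + 2 \sqrt{127} \approx -2.4999 \cdot 10^{6}$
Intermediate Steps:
$U{\left(Y,g \right)} = 2 \sqrt{127}$ ($U{\left(Y,g \right)} = \sqrt{508} = 2 \sqrt{127}$)
$\left(-842563 - 1721223\right) + \left(\left(-1035207 + U{\left(482,-313 \right)}\right) + 1099058\right) = \left(-842563 - 1721223\right) + \left(\left(-1035207 + 2 \sqrt{127}\right) + 1099058\right) = -2563786 + \left(63851 + 2 \sqrt{127}\right) = -2499935 + 2 \sqrt{127}$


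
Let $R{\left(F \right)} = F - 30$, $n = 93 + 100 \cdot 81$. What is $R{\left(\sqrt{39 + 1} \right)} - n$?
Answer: $-8223 + 2 \sqrt{10} \approx -8216.7$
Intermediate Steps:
$n = 8193$ ($n = 93 + 8100 = 8193$)
$R{\left(F \right)} = -30 + F$ ($R{\left(F \right)} = F - 30 = -30 + F$)
$R{\left(\sqrt{39 + 1} \right)} - n = \left(-30 + \sqrt{39 + 1}\right) - 8193 = \left(-30 + \sqrt{40}\right) - 8193 = \left(-30 + 2 \sqrt{10}\right) - 8193 = -8223 + 2 \sqrt{10}$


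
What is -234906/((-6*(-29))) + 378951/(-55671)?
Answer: -730188300/538153 ≈ -1356.8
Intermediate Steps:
-234906/((-6*(-29))) + 378951/(-55671) = -234906/174 + 378951*(-1/55671) = -234906*1/174 - 126317/18557 = -39151/29 - 126317/18557 = -730188300/538153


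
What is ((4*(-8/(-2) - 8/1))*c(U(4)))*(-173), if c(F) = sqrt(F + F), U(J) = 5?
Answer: 2768*sqrt(10) ≈ 8753.2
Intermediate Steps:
c(F) = sqrt(2)*sqrt(F) (c(F) = sqrt(2*F) = sqrt(2)*sqrt(F))
((4*(-8/(-2) - 8/1))*c(U(4)))*(-173) = ((4*(-8/(-2) - 8/1))*(sqrt(2)*sqrt(5)))*(-173) = ((4*(-8*(-1/2) - 8*1))*sqrt(10))*(-173) = ((4*(4 - 8))*sqrt(10))*(-173) = ((4*(-4))*sqrt(10))*(-173) = -16*sqrt(10)*(-173) = 2768*sqrt(10)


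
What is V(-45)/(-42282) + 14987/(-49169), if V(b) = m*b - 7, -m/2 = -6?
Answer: -606784891/2078963658 ≈ -0.29187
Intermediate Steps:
m = 12 (m = -2*(-6) = 12)
V(b) = -7 + 12*b (V(b) = 12*b - 7 = -7 + 12*b)
V(-45)/(-42282) + 14987/(-49169) = (-7 + 12*(-45))/(-42282) + 14987/(-49169) = (-7 - 540)*(-1/42282) + 14987*(-1/49169) = -547*(-1/42282) - 14987/49169 = 547/42282 - 14987/49169 = -606784891/2078963658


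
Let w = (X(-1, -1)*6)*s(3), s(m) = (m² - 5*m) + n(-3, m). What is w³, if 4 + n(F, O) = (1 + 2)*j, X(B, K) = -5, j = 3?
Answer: 27000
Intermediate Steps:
n(F, O) = 5 (n(F, O) = -4 + (1 + 2)*3 = -4 + 3*3 = -4 + 9 = 5)
s(m) = 5 + m² - 5*m (s(m) = (m² - 5*m) + 5 = 5 + m² - 5*m)
w = 30 (w = (-5*6)*(5 + 3² - 5*3) = -30*(5 + 9 - 15) = -30*(-1) = 30)
w³ = 30³ = 27000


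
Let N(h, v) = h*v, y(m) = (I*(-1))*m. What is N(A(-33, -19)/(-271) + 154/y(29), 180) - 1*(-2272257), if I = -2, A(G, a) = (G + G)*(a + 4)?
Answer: 17856256023/7859 ≈ 2.2721e+6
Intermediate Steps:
A(G, a) = 2*G*(4 + a) (A(G, a) = (2*G)*(4 + a) = 2*G*(4 + a))
y(m) = 2*m (y(m) = (-2*(-1))*m = 2*m)
N(A(-33, -19)/(-271) + 154/y(29), 180) - 1*(-2272257) = ((2*(-33)*(4 - 19))/(-271) + 154/((2*29)))*180 - 1*(-2272257) = ((2*(-33)*(-15))*(-1/271) + 154/58)*180 + 2272257 = (990*(-1/271) + 154*(1/58))*180 + 2272257 = (-990/271 + 77/29)*180 + 2272257 = -7843/7859*180 + 2272257 = -1411740/7859 + 2272257 = 17856256023/7859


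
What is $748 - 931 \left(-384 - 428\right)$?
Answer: $756720$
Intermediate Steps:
$748 - 931 \left(-384 - 428\right) = 748 - -755972 = 748 + 755972 = 756720$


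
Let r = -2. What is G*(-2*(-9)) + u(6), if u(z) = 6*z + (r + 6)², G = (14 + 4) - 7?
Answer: 250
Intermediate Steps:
G = 11 (G = 18 - 7 = 11)
u(z) = 16 + 6*z (u(z) = 6*z + (-2 + 6)² = 6*z + 4² = 6*z + 16 = 16 + 6*z)
G*(-2*(-9)) + u(6) = 11*(-2*(-9)) + (16 + 6*6) = 11*18 + (16 + 36) = 198 + 52 = 250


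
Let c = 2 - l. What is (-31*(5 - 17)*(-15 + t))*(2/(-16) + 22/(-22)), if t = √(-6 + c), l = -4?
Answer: 12555/2 ≈ 6277.5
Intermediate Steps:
c = 6 (c = 2 - 1*(-4) = 2 + 4 = 6)
t = 0 (t = √(-6 + 6) = √0 = 0)
(-31*(5 - 17)*(-15 + t))*(2/(-16) + 22/(-22)) = (-31*(5 - 17)*(-15 + 0))*(2/(-16) + 22/(-22)) = (-(-372)*(-15))*(2*(-1/16) + 22*(-1/22)) = (-31*180)*(-⅛ - 1) = -5580*(-9/8) = 12555/2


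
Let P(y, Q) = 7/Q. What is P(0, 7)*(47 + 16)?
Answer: 63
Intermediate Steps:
P(0, 7)*(47 + 16) = (7/7)*(47 + 16) = (7*(1/7))*63 = 1*63 = 63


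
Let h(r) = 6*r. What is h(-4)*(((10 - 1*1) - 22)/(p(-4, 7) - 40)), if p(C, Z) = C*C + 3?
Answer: -104/7 ≈ -14.857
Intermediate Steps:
p(C, Z) = 3 + C² (p(C, Z) = C² + 3 = 3 + C²)
h(-4)*(((10 - 1*1) - 22)/(p(-4, 7) - 40)) = (6*(-4))*(((10 - 1*1) - 22)/((3 + (-4)²) - 40)) = -24*((10 - 1) - 22)/((3 + 16) - 40) = -24*(9 - 22)/(19 - 40) = -(-312)/(-21) = -(-312)*(-1)/21 = -24*13/21 = -104/7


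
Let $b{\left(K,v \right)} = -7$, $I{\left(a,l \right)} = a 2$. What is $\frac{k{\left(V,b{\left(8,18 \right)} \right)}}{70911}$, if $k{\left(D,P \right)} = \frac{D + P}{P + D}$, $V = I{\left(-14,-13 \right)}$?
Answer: $\frac{1}{70911} \approx 1.4102 \cdot 10^{-5}$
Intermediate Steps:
$I{\left(a,l \right)} = 2 a$
$V = -28$ ($V = 2 \left(-14\right) = -28$)
$k{\left(D,P \right)} = 1$ ($k{\left(D,P \right)} = \frac{D + P}{D + P} = 1$)
$\frac{k{\left(V,b{\left(8,18 \right)} \right)}}{70911} = 1 \cdot \frac{1}{70911} = \frac{1}{70911}$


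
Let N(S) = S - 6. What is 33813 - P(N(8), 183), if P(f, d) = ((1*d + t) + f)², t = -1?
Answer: -43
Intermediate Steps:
N(S) = -6 + S
P(f, d) = (-1 + d + f)² (P(f, d) = ((1*d - 1) + f)² = ((d - 1) + f)² = ((-1 + d) + f)² = (-1 + d + f)²)
33813 - P(N(8), 183) = 33813 - (-1 + 183 + (-6 + 8))² = 33813 - (-1 + 183 + 2)² = 33813 - 1*184² = 33813 - 1*33856 = 33813 - 33856 = -43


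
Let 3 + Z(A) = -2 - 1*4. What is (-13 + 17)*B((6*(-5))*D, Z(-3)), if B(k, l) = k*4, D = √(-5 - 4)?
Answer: -1440*I ≈ -1440.0*I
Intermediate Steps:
Z(A) = -9 (Z(A) = -3 + (-2 - 1*4) = -3 + (-2 - 4) = -3 - 6 = -9)
D = 3*I (D = √(-9) = 3*I ≈ 3.0*I)
B(k, l) = 4*k
(-13 + 17)*B((6*(-5))*D, Z(-3)) = (-13 + 17)*(4*((6*(-5))*(3*I))) = 4*(4*(-90*I)) = 4*(-360*I) = -1440*I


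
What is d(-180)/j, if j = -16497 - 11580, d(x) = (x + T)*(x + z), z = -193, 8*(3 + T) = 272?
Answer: -55577/28077 ≈ -1.9795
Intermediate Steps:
T = 31 (T = -3 + (⅛)*272 = -3 + 34 = 31)
d(x) = (-193 + x)*(31 + x) (d(x) = (x + 31)*(x - 193) = (31 + x)*(-193 + x) = (-193 + x)*(31 + x))
j = -28077
d(-180)/j = (-5983 + (-180)² - 162*(-180))/(-28077) = (-5983 + 32400 + 29160)*(-1/28077) = 55577*(-1/28077) = -55577/28077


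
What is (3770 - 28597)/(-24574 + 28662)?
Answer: -24827/4088 ≈ -6.0731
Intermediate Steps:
(3770 - 28597)/(-24574 + 28662) = -24827/4088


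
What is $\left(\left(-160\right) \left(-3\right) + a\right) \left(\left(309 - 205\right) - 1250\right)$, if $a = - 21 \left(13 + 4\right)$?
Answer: $-140958$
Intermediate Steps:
$a = -357$ ($a = \left(-21\right) 17 = -357$)
$\left(\left(-160\right) \left(-3\right) + a\right) \left(\left(309 - 205\right) - 1250\right) = \left(\left(-160\right) \left(-3\right) - 357\right) \left(\left(309 - 205\right) - 1250\right) = \left(480 - 357\right) \left(104 - 1250\right) = 123 \left(-1146\right) = -140958$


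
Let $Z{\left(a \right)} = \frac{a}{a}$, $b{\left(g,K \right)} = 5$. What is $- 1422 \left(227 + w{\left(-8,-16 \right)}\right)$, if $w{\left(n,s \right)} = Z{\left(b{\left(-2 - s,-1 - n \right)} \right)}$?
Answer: $-324216$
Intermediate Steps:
$Z{\left(a \right)} = 1$
$w{\left(n,s \right)} = 1$
$- 1422 \left(227 + w{\left(-8,-16 \right)}\right) = - 1422 \left(227 + 1\right) = \left(-1422\right) 228 = -324216$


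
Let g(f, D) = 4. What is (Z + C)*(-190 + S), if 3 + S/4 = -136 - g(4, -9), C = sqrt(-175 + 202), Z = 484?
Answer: -368808 - 2286*sqrt(3) ≈ -3.7277e+5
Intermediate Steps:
C = 3*sqrt(3) (C = sqrt(27) = 3*sqrt(3) ≈ 5.1962)
S = -572 (S = -12 + 4*(-136 - 1*4) = -12 + 4*(-136 - 4) = -12 + 4*(-140) = -12 - 560 = -572)
(Z + C)*(-190 + S) = (484 + 3*sqrt(3))*(-190 - 572) = (484 + 3*sqrt(3))*(-762) = -368808 - 2286*sqrt(3)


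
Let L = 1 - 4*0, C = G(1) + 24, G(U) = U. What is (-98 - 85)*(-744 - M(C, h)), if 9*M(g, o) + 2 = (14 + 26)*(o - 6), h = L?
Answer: 396134/3 ≈ 1.3204e+5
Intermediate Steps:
C = 25 (C = 1 + 24 = 25)
L = 1 (L = 1 + 0 = 1)
h = 1
M(g, o) = -242/9 + 40*o/9 (M(g, o) = -2/9 + ((14 + 26)*(o - 6))/9 = -2/9 + (40*(-6 + o))/9 = -2/9 + (-240 + 40*o)/9 = -2/9 + (-80/3 + 40*o/9) = -242/9 + 40*o/9)
(-98 - 85)*(-744 - M(C, h)) = (-98 - 85)*(-744 - (-242/9 + (40/9)*1)) = -183*(-744 - (-242/9 + 40/9)) = -183*(-744 - 1*(-202/9)) = -183*(-744 + 202/9) = -183*(-6494/9) = 396134/3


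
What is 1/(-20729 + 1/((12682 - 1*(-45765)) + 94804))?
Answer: -153251/3176739978 ≈ -4.8242e-5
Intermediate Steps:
1/(-20729 + 1/((12682 - 1*(-45765)) + 94804)) = 1/(-20729 + 1/((12682 + 45765) + 94804)) = 1/(-20729 + 1/(58447 + 94804)) = 1/(-20729 + 1/153251) = 1/(-3176739978/153251) = -153251/3176739978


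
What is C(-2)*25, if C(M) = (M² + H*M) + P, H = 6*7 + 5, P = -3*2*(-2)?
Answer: -1950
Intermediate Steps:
P = 12 (P = -6*(-2) = 12)
H = 47 (H = 42 + 5 = 47)
C(M) = 12 + M² + 47*M (C(M) = (M² + 47*M) + 12 = 12 + M² + 47*M)
C(-2)*25 = (12 + (-2)² + 47*(-2))*25 = (12 + 4 - 94)*25 = -78*25 = -1950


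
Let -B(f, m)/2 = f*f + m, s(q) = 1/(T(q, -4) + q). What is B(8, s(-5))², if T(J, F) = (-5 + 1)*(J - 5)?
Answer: 20088324/1225 ≈ 16399.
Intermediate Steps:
T(J, F) = 20 - 4*J (T(J, F) = -4*(-5 + J) = 20 - 4*J)
s(q) = 1/(20 - 3*q) (s(q) = 1/((20 - 4*q) + q) = 1/(20 - 3*q))
B(f, m) = -2*m - 2*f² (B(f, m) = -2*(f*f + m) = -2*(f² + m) = -2*(m + f²) = -2*m - 2*f²)
B(8, s(-5))² = (-(-2)/(-20 + 3*(-5)) - 2*8²)² = (-(-2)/(-20 - 15) - 2*64)² = (-(-2)/(-35) - 128)² = (-(-2)*(-1)/35 - 128)² = (-2*1/35 - 128)² = (-2/35 - 128)² = (-4482/35)² = 20088324/1225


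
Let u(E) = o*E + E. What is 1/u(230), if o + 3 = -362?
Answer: -1/83720 ≈ -1.1945e-5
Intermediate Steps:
o = -365 (o = -3 - 362 = -365)
u(E) = -364*E (u(E) = -365*E + E = -364*E)
1/u(230) = 1/(-364*230) = 1/(-83720) = -1/83720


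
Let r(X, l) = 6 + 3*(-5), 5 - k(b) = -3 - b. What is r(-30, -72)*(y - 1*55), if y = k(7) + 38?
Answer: 18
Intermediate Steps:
k(b) = 8 + b (k(b) = 5 - (-3 - b) = 5 + (3 + b) = 8 + b)
y = 53 (y = (8 + 7) + 38 = 15 + 38 = 53)
r(X, l) = -9 (r(X, l) = 6 - 15 = -9)
r(-30, -72)*(y - 1*55) = -9*(53 - 1*55) = -9*(53 - 55) = -9*(-2) = 18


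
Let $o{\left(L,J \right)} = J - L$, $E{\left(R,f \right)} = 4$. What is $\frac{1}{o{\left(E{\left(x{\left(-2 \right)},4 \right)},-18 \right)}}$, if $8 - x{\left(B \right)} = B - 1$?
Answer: $- \frac{1}{22} \approx -0.045455$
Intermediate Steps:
$x{\left(B \right)} = 9 - B$ ($x{\left(B \right)} = 8 - \left(B - 1\right) = 8 - \left(-1 + B\right) = 9 - B$)
$\frac{1}{o{\left(E{\left(x{\left(-2 \right)},4 \right)},-18 \right)}} = \frac{1}{-18 - 4} = \frac{1}{-22} = - \frac{1}{22}$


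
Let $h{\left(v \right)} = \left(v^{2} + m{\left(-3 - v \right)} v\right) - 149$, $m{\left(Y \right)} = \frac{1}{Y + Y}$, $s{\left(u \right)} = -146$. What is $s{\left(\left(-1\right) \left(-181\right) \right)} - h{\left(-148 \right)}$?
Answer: $- \frac{3175571}{145} \approx -21901.0$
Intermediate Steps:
$m{\left(Y \right)} = \frac{1}{2 Y}$
$h{\left(v \right)} = -149 + v^{2} + \frac{v}{2 \left(-3 - v\right)}$ ($h{\left(v \right)} = \left(v^{2} + \frac{1}{2 \left(-3 - v\right)} v\right) - 149 = \left(v^{2} + \frac{v}{2 \left(-3 - v\right)}\right) - 149 = -149 + v^{2} + \frac{v}{2 \left(-3 - v\right)}$)
$s{\left(\left(-1\right) \left(-181\right) \right)} - h{\left(-148 \right)} = -146 - \frac{\left(- \frac{1}{2}\right) \left(-148\right) + \left(-149 + \left(-148\right)^{2}\right) \left(3 - 148\right)}{3 - 148} = -146 - \frac{74 + \left(-149 + 21904\right) \left(-145\right)}{-145} = -146 - - \frac{74 + 21755 \left(-145\right)}{145} = -146 - - \frac{74 - 3154475}{145} = -146 - \left(- \frac{1}{145}\right) \left(-3154401\right) = -146 - \frac{3154401}{145} = - \frac{3175571}{145}$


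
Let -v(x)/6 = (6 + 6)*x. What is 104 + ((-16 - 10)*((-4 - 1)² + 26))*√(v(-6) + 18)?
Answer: 104 - 19890*√2 ≈ -28025.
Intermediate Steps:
v(x) = -72*x (v(x) = -6*(6 + 6)*x = -72*x)
104 + ((-16 - 10)*((-4 - 1)² + 26))*√(v(-6) + 18) = 104 + ((-16 - 10)*((-4 - 1)² + 26))*√(-72*(-6) + 18) = 104 + (-26*((-5)² + 26))*√(432 + 18) = 104 + (-26*(25 + 26))*√450 = 104 + (-26*51)*(15*√2) = 104 - 19890*√2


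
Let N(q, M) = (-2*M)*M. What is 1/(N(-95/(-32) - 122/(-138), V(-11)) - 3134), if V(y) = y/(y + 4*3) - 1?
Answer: -1/3422 ≈ -0.00029223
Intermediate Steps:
V(y) = -1 + y/(12 + y) (V(y) = y/(y + 12) - 1 = y/(12 + y) - 1 = -1 + y/(12 + y))
N(q, M) = -2*M**2
1/(N(-95/(-32) - 122/(-138), V(-11)) - 3134) = 1/(-2*144/(12 - 11)**2 - 3134) = 1/(-2*(-12/1)**2 - 3134) = 1/(-2*(-12*1)**2 - 3134) = 1/(-2*(-12)**2 - 3134) = 1/(-2*144 - 3134) = 1/(-288 - 3134) = 1/(-3422) = -1/3422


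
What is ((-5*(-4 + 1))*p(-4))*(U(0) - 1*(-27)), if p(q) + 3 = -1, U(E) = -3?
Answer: -1440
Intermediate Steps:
p(q) = -4 (p(q) = -3 - 1 = -4)
((-5*(-4 + 1))*p(-4))*(U(0) - 1*(-27)) = (-5*(-4 + 1)*(-4))*(-3 - 1*(-27)) = (-5*(-3)*(-4))*(-3 + 27) = (-5*(-3)*(-4))*24 = (15*(-4))*24 = -60*24 = -1440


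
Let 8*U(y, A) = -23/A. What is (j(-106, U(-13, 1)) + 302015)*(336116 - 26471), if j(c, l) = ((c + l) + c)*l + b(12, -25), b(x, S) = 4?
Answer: 5997437522685/64 ≈ 9.3710e+10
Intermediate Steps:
U(y, A) = -23/(8*A) (U(y, A) = (-23/A)/8 = -23/(8*A))
j(c, l) = 4 + l*(l + 2*c) (j(c, l) = ((c + l) + c)*l + 4 = (l + 2*c)*l + 4 = l*(l + 2*c) + 4 = 4 + l*(l + 2*c))
(j(-106, U(-13, 1)) + 302015)*(336116 - 26471) = ((4 + (-23/8/1)² + 2*(-106)*(-23/8/1)) + 302015)*(336116 - 26471) = ((4 + (-23/8*1)² + 2*(-106)*(-23/8*1)) + 302015)*309645 = ((4 + (-23/8)² + 2*(-106)*(-23/8)) + 302015)*309645 = ((4 + 529/64 + 1219/2) + 302015)*309645 = (39793/64 + 302015)*309645 = (19368753/64)*309645 = 5997437522685/64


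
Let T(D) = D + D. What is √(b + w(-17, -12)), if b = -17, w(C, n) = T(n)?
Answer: I*√41 ≈ 6.4031*I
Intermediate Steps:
T(D) = 2*D
w(C, n) = 2*n
√(b + w(-17, -12)) = √(-17 + 2*(-12)) = √(-17 - 24) = √(-41) = I*√41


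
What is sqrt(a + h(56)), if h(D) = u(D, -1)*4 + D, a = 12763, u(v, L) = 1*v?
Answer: sqrt(13043) ≈ 114.21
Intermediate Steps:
u(v, L) = v
h(D) = 5*D (h(D) = D*4 + D = 4*D + D = 5*D)
sqrt(a + h(56)) = sqrt(12763 + 5*56) = sqrt(12763 + 280) = sqrt(13043)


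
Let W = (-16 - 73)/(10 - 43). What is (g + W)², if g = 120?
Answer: 16394401/1089 ≈ 15055.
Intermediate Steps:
W = 89/33 (W = -89/(-33) = -89*(-1/33) = 89/33 ≈ 2.6970)
(g + W)² = (120 + 89/33)² = (4049/33)² = 16394401/1089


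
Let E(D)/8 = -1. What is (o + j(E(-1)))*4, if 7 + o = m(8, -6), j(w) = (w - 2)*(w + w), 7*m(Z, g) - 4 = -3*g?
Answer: 4372/7 ≈ 624.57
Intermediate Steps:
E(D) = -8 (E(D) = 8*(-1) = -8)
m(Z, g) = 4/7 - 3*g/7 (m(Z, g) = 4/7 + (-3*g)/7 = 4/7 - 3*g/7)
j(w) = 2*w*(-2 + w) (j(w) = (-2 + w)*(2*w) = 2*w*(-2 + w))
o = -27/7 (o = -7 + (4/7 - 3/7*(-6)) = -7 + (4/7 + 18/7) = -7 + 22/7 = -27/7 ≈ -3.8571)
(o + j(E(-1)))*4 = (-27/7 + 2*(-8)*(-2 - 8))*4 = (-27/7 + 2*(-8)*(-10))*4 = (-27/7 + 160)*4 = (1093/7)*4 = 4372/7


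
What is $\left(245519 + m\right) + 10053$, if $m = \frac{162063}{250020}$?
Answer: $\frac{7099808167}{27780} \approx 2.5557 \cdot 10^{5}$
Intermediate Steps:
$m = \frac{18007}{27780}$ ($m = 162063 \cdot \frac{1}{250020} = \frac{18007}{27780} \approx 0.6482$)
$\left(245519 + m\right) + 10053 = \left(245519 + \frac{18007}{27780}\right) + 10053 = \frac{6820535827}{27780} + 10053 = \frac{7099808167}{27780}$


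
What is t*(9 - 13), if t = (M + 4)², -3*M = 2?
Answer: -400/9 ≈ -44.444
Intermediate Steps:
M = -⅔ (M = -⅓*2 = -⅔ ≈ -0.66667)
t = 100/9 (t = (-⅔ + 4)² = (10/3)² = 100/9 ≈ 11.111)
t*(9 - 13) = 100*(9 - 13)/9 = (100/9)*(-4) = -400/9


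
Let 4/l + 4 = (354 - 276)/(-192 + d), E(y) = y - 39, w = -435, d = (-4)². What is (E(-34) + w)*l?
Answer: 178816/391 ≈ 457.33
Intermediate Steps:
d = 16
E(y) = -39 + y
l = -352/391 (l = 4/(-4 + (354 - 276)/(-192 + 16)) = 4/(-4 + 78/(-176)) = 4/(-4 + 78*(-1/176)) = 4/(-4 - 39/88) = 4/(-391/88) = 4*(-88/391) = -352/391 ≈ -0.90026)
(E(-34) + w)*l = ((-39 - 34) - 435)*(-352/391) = (-73 - 435)*(-352/391) = -508*(-352/391) = 178816/391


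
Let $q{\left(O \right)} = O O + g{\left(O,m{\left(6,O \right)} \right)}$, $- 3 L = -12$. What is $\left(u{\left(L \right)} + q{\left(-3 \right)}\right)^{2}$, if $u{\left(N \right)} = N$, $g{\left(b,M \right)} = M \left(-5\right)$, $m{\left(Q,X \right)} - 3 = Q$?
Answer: $1024$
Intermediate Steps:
$L = 4$ ($L = \left(- \frac{1}{3}\right) \left(-12\right) = 4$)
$m{\left(Q,X \right)} = 3 + Q$
$g{\left(b,M \right)} = - 5 M$
$q{\left(O \right)} = -45 + O^{2}$ ($q{\left(O \right)} = O O - 5 \left(3 + 6\right) = O^{2} - 45 = -45 + O^{2}$)
$\left(u{\left(L \right)} + q{\left(-3 \right)}\right)^{2} = \left(4 - \left(45 - \left(-3\right)^{2}\right)\right)^{2} = \left(4 + \left(-45 + 9\right)\right)^{2} = \left(4 - 36\right)^{2} = \left(-32\right)^{2} = 1024$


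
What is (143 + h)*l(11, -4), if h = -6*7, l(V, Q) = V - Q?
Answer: 1515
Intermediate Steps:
h = -42
(143 + h)*l(11, -4) = (143 - 42)*(11 - 1*(-4)) = 101*(11 + 4) = 101*15 = 1515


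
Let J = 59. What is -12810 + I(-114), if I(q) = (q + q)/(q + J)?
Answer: -704322/55 ≈ -12806.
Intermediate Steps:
I(q) = 2*q/(59 + q) (I(q) = (q + q)/(q + 59) = (2*q)/(59 + q) = 2*q/(59 + q))
-12810 + I(-114) = -12810 + 2*(-114)/(59 - 114) = -12810 + 2*(-114)/(-55) = -12810 + 2*(-114)*(-1/55) = -12810 + 228/55 = -704322/55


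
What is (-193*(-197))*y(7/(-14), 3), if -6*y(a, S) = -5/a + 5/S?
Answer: -1330735/18 ≈ -73930.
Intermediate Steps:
y(a, S) = -5/(6*S) + 5/(6*a) (y(a, S) = -(-5/a + 5/S)/6 = -5/(6*S) + 5/(6*a))
(-193*(-197))*y(7/(-14), 3) = (-193*(-197))*(-⅚/3 + 5/(6*((7/(-14))))) = 38021*(-⅚*⅓ + 5/(6*((7*(-1/14))))) = 38021*(-5/18 + 5/(6*(-½))) = 38021*(-5/18 + (⅚)*(-2)) = 38021*(-5/18 - 5/3) = 38021*(-35/18) = -1330735/18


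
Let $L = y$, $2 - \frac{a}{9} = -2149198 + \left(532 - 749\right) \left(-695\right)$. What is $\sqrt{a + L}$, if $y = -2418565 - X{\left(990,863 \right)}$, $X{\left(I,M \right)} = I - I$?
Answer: $10 \sqrt{155669} \approx 3945.5$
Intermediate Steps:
$X{\left(I,M \right)} = 0$
$y = -2418565$ ($y = -2418565 - 0 = -2418565 + 0 = -2418565$)
$a = 17985465$ ($a = 18 - 9 \left(-2149198 + \left(532 - 749\right) \left(-695\right)\right) = 18 - 9 \left(-2149198 - -150815\right) = 18 - 9 \left(-2149198 + 150815\right) = 18 - -17985447 = 18 + 17985447 = 17985465$)
$L = -2418565$
$\sqrt{a + L} = \sqrt{17985465 - 2418565} = \sqrt{15566900} = 10 \sqrt{155669}$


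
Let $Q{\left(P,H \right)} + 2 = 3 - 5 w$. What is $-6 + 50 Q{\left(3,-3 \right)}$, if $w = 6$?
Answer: $-1456$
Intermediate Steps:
$Q{\left(P,H \right)} = -29$ ($Q{\left(P,H \right)} = -2 + \left(3 - 30\right) = -2 - 27 = -29$)
$-6 + 50 Q{\left(3,-3 \right)} = -6 + 50 \left(-29\right) = -6 - 1450 = -1456$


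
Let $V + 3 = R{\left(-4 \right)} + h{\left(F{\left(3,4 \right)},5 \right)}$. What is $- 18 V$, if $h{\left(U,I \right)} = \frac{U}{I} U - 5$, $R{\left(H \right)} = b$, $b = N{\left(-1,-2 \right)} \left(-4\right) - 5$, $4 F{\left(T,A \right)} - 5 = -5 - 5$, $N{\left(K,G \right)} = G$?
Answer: $\frac{675}{8} \approx 84.375$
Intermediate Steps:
$F{\left(T,A \right)} = - \frac{5}{4}$ ($F{\left(T,A \right)} = \frac{5}{4} + \frac{-5 - 5}{4} = \frac{5}{4} + \frac{1}{4} \left(-10\right) = \frac{5}{4} - \frac{5}{2} = - \frac{5}{4}$)
$b = 3$ ($b = \left(-2\right) \left(-4\right) - 5 = 8 - 5 = 3$)
$R{\left(H \right)} = 3$
$h{\left(U,I \right)} = -5 + \frac{U^{2}}{I}$ ($h{\left(U,I \right)} = \frac{U^{2}}{I} - 5 = -5 + \frac{U^{2}}{I}$)
$V = - \frac{75}{16}$ ($V = -3 + \left(3 - \left(5 - \frac{\left(- \frac{5}{4}\right)^{2}}{5}\right)\right) = -3 + \left(3 + \left(-5 + \frac{1}{5} \cdot \frac{25}{16}\right)\right) = -3 + \left(3 + \left(-5 + \frac{5}{16}\right)\right) = -3 + \left(3 - \frac{75}{16}\right) = -3 - \frac{27}{16} = - \frac{75}{16} \approx -4.6875$)
$- 18 V = \left(-18\right) \left(- \frac{75}{16}\right) = \frac{675}{8}$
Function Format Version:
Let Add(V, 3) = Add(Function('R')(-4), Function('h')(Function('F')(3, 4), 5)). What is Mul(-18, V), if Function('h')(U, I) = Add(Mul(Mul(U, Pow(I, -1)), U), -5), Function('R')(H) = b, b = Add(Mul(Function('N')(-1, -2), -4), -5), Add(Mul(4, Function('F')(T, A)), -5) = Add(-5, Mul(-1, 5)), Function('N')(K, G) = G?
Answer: Rational(675, 8) ≈ 84.375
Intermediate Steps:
Function('F')(T, A) = Rational(-5, 4) (Function('F')(T, A) = Add(Rational(5, 4), Mul(Rational(1, 4), Add(-5, Mul(-1, 5)))) = Add(Rational(5, 4), Mul(Rational(1, 4), Add(-5, -5))) = Add(Rational(5, 4), Mul(Rational(1, 4), -10)) = Add(Rational(5, 4), Rational(-5, 2)) = Rational(-5, 4))
b = 3 (b = Add(Mul(-2, -4), -5) = Add(8, -5) = 3)
Function('R')(H) = 3
Function('h')(U, I) = Add(-5, Mul(Pow(I, -1), Pow(U, 2))) (Function('h')(U, I) = Add(Mul(Pow(I, -1), Pow(U, 2)), -5) = Add(-5, Mul(Pow(I, -1), Pow(U, 2))))
V = Rational(-75, 16) (V = Add(-3, Add(3, Add(-5, Mul(Pow(5, -1), Pow(Rational(-5, 4), 2))))) = Add(-3, Add(3, Add(-5, Mul(Rational(1, 5), Rational(25, 16))))) = Add(-3, Add(3, Add(-5, Rational(5, 16)))) = Add(-3, Add(3, Rational(-75, 16))) = Add(-3, Rational(-27, 16)) = Rational(-75, 16) ≈ -4.6875)
Mul(-18, V) = Mul(-18, Rational(-75, 16)) = Rational(675, 8)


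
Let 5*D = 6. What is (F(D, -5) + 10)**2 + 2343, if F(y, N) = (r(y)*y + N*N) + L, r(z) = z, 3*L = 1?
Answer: 20785939/5625 ≈ 3695.3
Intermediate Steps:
L = 1/3 (L = (1/3)*1 = 1/3 ≈ 0.33333)
D = 6/5 (D = (1/5)*6 = 6/5 ≈ 1.2000)
F(y, N) = 1/3 + N**2 + y**2 (F(y, N) = (y*y + N*N) + 1/3 = (y**2 + N**2) + 1/3 = (N**2 + y**2) + 1/3 = 1/3 + N**2 + y**2)
(F(D, -5) + 10)**2 + 2343 = ((1/3 + (-5)**2 + (6/5)**2) + 10)**2 + 2343 = ((1/3 + 25 + 36/25) + 10)**2 + 2343 = (2008/75 + 10)**2 + 2343 = (2758/75)**2 + 2343 = 7606564/5625 + 2343 = 20785939/5625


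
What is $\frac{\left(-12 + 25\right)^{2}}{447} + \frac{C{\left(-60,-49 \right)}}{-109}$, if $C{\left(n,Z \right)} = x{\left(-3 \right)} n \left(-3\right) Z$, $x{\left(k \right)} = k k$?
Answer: $\frac{35501281}{48723} \approx 728.63$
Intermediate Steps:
$x{\left(k \right)} = k^{2}$
$C{\left(n,Z \right)} = - 27 Z n$ ($C{\left(n,Z \right)} = \left(-3\right)^{2} n \left(-3\right) Z = 9 n \left(-3\right) Z = - 27 n Z = - 27 Z n$)
$\frac{\left(-12 + 25\right)^{2}}{447} + \frac{C{\left(-60,-49 \right)}}{-109} = \frac{\left(-12 + 25\right)^{2}}{447} + \frac{\left(-27\right) \left(-49\right) \left(-60\right)}{-109} = 13^{2} \cdot \frac{1}{447} - - \frac{79380}{109} = 169 \cdot \frac{1}{447} + \frac{79380}{109} = \frac{169}{447} + \frac{79380}{109} = \frac{35501281}{48723}$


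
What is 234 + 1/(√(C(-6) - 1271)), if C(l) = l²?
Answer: 234 - I*√1235/1235 ≈ 234.0 - 0.028456*I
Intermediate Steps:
234 + 1/(√(C(-6) - 1271)) = 234 + 1/(√((-6)² - 1271)) = 234 + 1/(√(36 - 1271)) = 234 + 1/(√(-1235)) = 234 + 1/(I*√1235) = 234 - I*√1235/1235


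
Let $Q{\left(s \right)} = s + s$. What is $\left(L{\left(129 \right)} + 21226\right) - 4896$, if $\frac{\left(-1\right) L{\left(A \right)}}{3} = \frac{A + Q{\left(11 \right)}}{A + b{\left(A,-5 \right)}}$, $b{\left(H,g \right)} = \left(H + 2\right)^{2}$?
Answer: $\frac{282345247}{17290} \approx 16330.0$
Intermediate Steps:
$b{\left(H,g \right)} = \left(2 + H\right)^{2}$
$Q{\left(s \right)} = 2 s$
$L{\left(A \right)} = - \frac{3 \left(22 + A\right)}{A + \left(2 + A\right)^{2}}$ ($L{\left(A \right)} = - 3 \frac{A + 2 \cdot 11}{A + \left(2 + A\right)^{2}} = - 3 \frac{A + 22}{A + \left(2 + A\right)^{2}} = - 3 \frac{22 + A}{A + \left(2 + A\right)^{2}} = - \frac{3 \left(22 + A\right)}{A + \left(2 + A\right)^{2}}$)
$\left(L{\left(129 \right)} + 21226\right) - 4896 = \left(\frac{3 \left(-22 - 129\right)}{129 + \left(2 + 129\right)^{2}} + 21226\right) - 4896 = \left(\frac{3 \left(-22 - 129\right)}{129 + 131^{2}} + 21226\right) - 4896 = \left(3 \frac{1}{129 + 17161} \left(-151\right) + 21226\right) - 4896 = \left(3 \cdot \frac{1}{17290} \left(-151\right) + 21226\right) - 4896 = \left(- \frac{453}{17290} + 21226\right) - 4896 = \frac{366997087}{17290} - 4896 = \frac{282345247}{17290}$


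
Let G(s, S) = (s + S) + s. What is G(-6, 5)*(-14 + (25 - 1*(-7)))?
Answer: -126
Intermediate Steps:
G(s, S) = S + 2*s (G(s, S) = (S + s) + s = S + 2*s)
G(-6, 5)*(-14 + (25 - 1*(-7))) = (5 + 2*(-6))*(-14 + (25 - 1*(-7))) = (5 - 12)*(-14 + (25 + 7)) = -7*(-14 + 32) = -7*18 = -126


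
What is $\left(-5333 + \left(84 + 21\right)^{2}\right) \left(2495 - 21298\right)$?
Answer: $-107026676$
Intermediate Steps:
$\left(-5333 + \left(84 + 21\right)^{2}\right) \left(2495 - 21298\right) = \left(-5333 + 105^{2}\right) \left(-18803\right) = \left(-5333 + 11025\right) \left(-18803\right) = 5692 \left(-18803\right) = -107026676$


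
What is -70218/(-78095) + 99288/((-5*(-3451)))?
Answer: 51231474/7700167 ≈ 6.6533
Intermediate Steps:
-70218/(-78095) + 99288/((-5*(-3451))) = -70218*(-1/78095) + 99288/17255 = 70218/78095 + 99288*(1/17255) = 70218/78095 + 14184/2465 = 51231474/7700167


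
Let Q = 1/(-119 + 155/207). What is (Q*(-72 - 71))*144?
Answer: 2131272/12239 ≈ 174.14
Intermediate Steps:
Q = -207/24478 (Q = 1/(-119 + 155*(1/207)) = 1/(-119 + 155/207) = 1/(-24478/207) = -207/24478 ≈ -0.0084566)
(Q*(-72 - 71))*144 = -207*(-72 - 71)/24478*144 = -207/24478*(-143)*144 = (29601/24478)*144 = 2131272/12239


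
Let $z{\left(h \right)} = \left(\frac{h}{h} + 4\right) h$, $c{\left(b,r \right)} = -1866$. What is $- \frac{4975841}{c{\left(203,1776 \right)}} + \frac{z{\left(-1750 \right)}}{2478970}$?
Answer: $\frac{1233494423627}{462575802} \approx 2666.6$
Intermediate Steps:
$z{\left(h \right)} = 5 h$ ($z{\left(h \right)} = \left(1 + 4\right) h = 5 h$)
$- \frac{4975841}{c{\left(203,1776 \right)}} + \frac{z{\left(-1750 \right)}}{2478970} = - \frac{4975841}{-1866} + \frac{5 \left(-1750\right)}{2478970} = \left(-4975841\right) \left(- \frac{1}{1866}\right) - \frac{875}{247897} = \frac{4975841}{1866} - \frac{875}{247897} = \frac{1233494423627}{462575802}$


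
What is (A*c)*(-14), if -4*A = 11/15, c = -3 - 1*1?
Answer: -154/15 ≈ -10.267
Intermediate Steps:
c = -4 (c = -3 - 1 = -4)
A = -11/60 (A = -11/(4*15) = -¼*11/15 = -11/60 ≈ -0.18333)
(A*c)*(-14) = -11/60*(-4)*(-14) = (11/15)*(-14) = -154/15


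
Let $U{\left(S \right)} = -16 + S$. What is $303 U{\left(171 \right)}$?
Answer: $46965$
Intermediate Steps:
$303 U{\left(171 \right)} = 303 \left(-16 + 171\right) = 303 \cdot 155 = 46965$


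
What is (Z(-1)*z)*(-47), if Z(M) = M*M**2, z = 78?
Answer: 3666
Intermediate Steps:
Z(M) = M**3
(Z(-1)*z)*(-47) = ((-1)**3*78)*(-47) = -1*78*(-47) = -78*(-47) = 3666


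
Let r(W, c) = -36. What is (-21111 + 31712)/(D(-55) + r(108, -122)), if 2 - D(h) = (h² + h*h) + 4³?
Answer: -10601/6148 ≈ -1.7243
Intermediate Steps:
D(h) = -62 - 2*h² (D(h) = 2 - ((h² + h*h) + 4³) = 2 - ((h² + h²) + 64) = 2 - (2*h² + 64) = 2 - (64 + 2*h²) = 2 + (-64 - 2*h²) = -62 - 2*h²)
(-21111 + 31712)/(D(-55) + r(108, -122)) = (-21111 + 31712)/((-62 - 2*(-55)²) - 36) = 10601/((-62 - 2*3025) - 36) = 10601/((-62 - 6050) - 36) = 10601/(-6112 - 36) = 10601/(-6148) = 10601*(-1/6148) = -10601/6148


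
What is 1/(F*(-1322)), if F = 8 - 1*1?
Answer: -1/9254 ≈ -0.00010806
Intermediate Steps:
F = 7 (F = 8 - 1 = 7)
1/(F*(-1322)) = 1/(7*(-1322)) = 1/(-9254) = -1/9254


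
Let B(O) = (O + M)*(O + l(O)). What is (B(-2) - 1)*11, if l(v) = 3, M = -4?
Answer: -77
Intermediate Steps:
B(O) = (-4 + O)*(3 + O) (B(O) = (O - 4)*(O + 3) = (-4 + O)*(3 + O))
(B(-2) - 1)*11 = ((-12 + (-2)² - 1*(-2)) - 1)*11 = ((-12 + 4 + 2) - 1)*11 = (-6 - 1)*11 = -7*11 = -77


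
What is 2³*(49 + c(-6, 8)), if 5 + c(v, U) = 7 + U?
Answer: 472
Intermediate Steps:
c(v, U) = 2 + U (c(v, U) = -5 + (7 + U) = 2 + U)
2³*(49 + c(-6, 8)) = 2³*(49 + (2 + 8)) = 8*(49 + 10) = 8*59 = 472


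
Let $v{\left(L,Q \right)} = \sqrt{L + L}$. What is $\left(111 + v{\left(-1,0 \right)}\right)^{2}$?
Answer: $\left(111 + i \sqrt{2}\right)^{2} \approx 12319.0 + 313.96 i$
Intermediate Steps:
$v{\left(L,Q \right)} = \sqrt{2} \sqrt{L}$ ($v{\left(L,Q \right)} = \sqrt{2 L} = \sqrt{2} \sqrt{L}$)
$\left(111 + v{\left(-1,0 \right)}\right)^{2} = \left(111 + \sqrt{2} \sqrt{-1}\right)^{2} = \left(111 + \sqrt{2} i\right)^{2} = \left(111 + i \sqrt{2}\right)^{2}$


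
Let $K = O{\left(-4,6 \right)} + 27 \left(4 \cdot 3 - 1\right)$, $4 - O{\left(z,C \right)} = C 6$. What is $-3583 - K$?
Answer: $-3848$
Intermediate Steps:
$O{\left(z,C \right)} = 4 - 6 C$ ($O{\left(z,C \right)} = 4 - C 6 = 4 - 6 C$)
$K = 265$ ($K = \left(4 - 36\right) + 27 \left(4 \cdot 3 - 1\right) = \left(4 - 36\right) + 27 \left(12 - 1\right) = -32 + 27 \cdot 11 = -32 + 297 = 265$)
$-3583 - K = -3583 - 265 = -3848$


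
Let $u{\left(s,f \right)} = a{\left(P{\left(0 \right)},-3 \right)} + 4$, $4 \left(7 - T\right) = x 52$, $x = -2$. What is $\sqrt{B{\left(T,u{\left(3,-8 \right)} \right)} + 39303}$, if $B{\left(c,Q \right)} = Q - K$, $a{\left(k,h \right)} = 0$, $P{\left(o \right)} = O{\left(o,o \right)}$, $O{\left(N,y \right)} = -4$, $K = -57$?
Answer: $2 \sqrt{9841} \approx 198.4$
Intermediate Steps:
$P{\left(o \right)} = -4$
$T = 33$ ($T = 7 - \frac{\left(-2\right) 52}{4} = 7 - -26 = 7 + 26 = 33$)
$u{\left(s,f \right)} = 4$ ($u{\left(s,f \right)} = 0 + 4 = 4$)
$B{\left(c,Q \right)} = 57 + Q$ ($B{\left(c,Q \right)} = Q - -57 = Q + 57 = 57 + Q$)
$\sqrt{B{\left(T,u{\left(3,-8 \right)} \right)} + 39303} = \sqrt{\left(57 + 4\right) + 39303} = \sqrt{61 + 39303} = \sqrt{39364} = 2 \sqrt{9841}$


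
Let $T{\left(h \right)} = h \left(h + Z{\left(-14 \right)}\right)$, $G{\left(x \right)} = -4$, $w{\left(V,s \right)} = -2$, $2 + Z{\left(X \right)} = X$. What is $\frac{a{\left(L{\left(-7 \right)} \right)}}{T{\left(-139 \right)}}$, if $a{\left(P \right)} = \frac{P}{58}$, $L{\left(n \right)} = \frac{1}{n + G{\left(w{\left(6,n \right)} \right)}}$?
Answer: $- \frac{1}{13745710} \approx -7.275 \cdot 10^{-8}$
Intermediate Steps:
$Z{\left(X \right)} = -2 + X$
$T{\left(h \right)} = h \left(-16 + h\right)$ ($T{\left(h \right)} = h \left(h - 16\right) = h \left(-16 + h\right)$)
$L{\left(n \right)} = \frac{1}{-4 + n}$ ($L{\left(n \right)} = \frac{1}{n - 4} = \frac{1}{-4 + n}$)
$a{\left(P \right)} = \frac{P}{58}$ ($a{\left(P \right)} = P \frac{1}{58} = \frac{P}{58}$)
$\frac{a{\left(L{\left(-7 \right)} \right)}}{T{\left(-139 \right)}} = \frac{\frac{1}{58} \frac{1}{-4 - 7}}{\left(-139\right) \left(-16 - 139\right)} = \frac{\frac{1}{58} \frac{1}{-11}}{\left(-139\right) \left(-155\right)} = \frac{\frac{1}{58} \left(- \frac{1}{11}\right)}{21545} = \left(- \frac{1}{638}\right) \frac{1}{21545} = - \frac{1}{13745710}$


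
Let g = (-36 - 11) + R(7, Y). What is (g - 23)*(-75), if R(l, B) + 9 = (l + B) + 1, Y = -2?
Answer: 5475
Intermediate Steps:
R(l, B) = -8 + B + l (R(l, B) = -9 + ((l + B) + 1) = -9 + ((B + l) + 1) = -9 + (1 + B + l) = -8 + B + l)
g = -50 (g = (-36 - 11) + (-8 - 2 + 7) = -47 - 3 = -50)
(g - 23)*(-75) = (-50 - 23)*(-75) = -73*(-75) = 5475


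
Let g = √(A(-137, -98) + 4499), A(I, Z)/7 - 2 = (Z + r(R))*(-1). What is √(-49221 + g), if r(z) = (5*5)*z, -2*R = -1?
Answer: √(-196884 + 2*√20446)/2 ≈ 221.7*I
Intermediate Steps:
R = ½ (R = -½*(-1) = ½ ≈ 0.50000)
r(z) = 25*z
A(I, Z) = -147/2 - 7*Z (A(I, Z) = 14 + 7*((Z + 25*(½))*(-1)) = 14 + 7*((Z + 25/2)*(-1)) = 14 + 7*((25/2 + Z)*(-1)) = 14 + 7*(-25/2 - Z) = 14 + (-175/2 - 7*Z) = -147/2 - 7*Z)
g = √20446/2 (g = √((-147/2 - 7*(-98)) + 4499) = √((-147/2 + 686) + 4499) = √(1225/2 + 4499) = √(10223/2) = √20446/2 ≈ 71.495)
√(-49221 + g) = √(-49221 + √20446/2)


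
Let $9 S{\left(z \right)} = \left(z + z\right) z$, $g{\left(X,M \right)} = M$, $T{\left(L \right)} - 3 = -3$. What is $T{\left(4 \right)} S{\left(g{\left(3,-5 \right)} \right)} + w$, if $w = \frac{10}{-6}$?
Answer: $- \frac{5}{3} \approx -1.6667$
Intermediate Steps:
$w = - \frac{5}{3}$ ($w = 10 \left(- \frac{1}{6}\right) = - \frac{5}{3} \approx -1.6667$)
$T{\left(L \right)} = 0$ ($T{\left(L \right)} = 3 - 3 = 0$)
$S{\left(z \right)} = \frac{2 z^{2}}{9}$ ($S{\left(z \right)} = \frac{\left(z + z\right) z}{9} = \frac{2 z z}{9} = \frac{2 z^{2}}{9}$)
$T{\left(4 \right)} S{\left(g{\left(3,-5 \right)} \right)} + w = 0 \frac{2 \left(-5\right)^{2}}{9} - \frac{5}{3} = 0 \cdot \frac{2}{9} \cdot 25 - \frac{5}{3} = 0 \cdot \frac{50}{9} - \frac{5}{3} = 0 - \frac{5}{3} = - \frac{5}{3}$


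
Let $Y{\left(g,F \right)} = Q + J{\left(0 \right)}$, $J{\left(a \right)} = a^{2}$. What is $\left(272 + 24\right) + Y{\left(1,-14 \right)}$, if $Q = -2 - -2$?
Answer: $296$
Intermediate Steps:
$Q = 0$ ($Q = -2 + 2 = 0$)
$Y{\left(g,F \right)} = 0$ ($Y{\left(g,F \right)} = 0 + 0^{2} = 0 + 0 = 0$)
$\left(272 + 24\right) + Y{\left(1,-14 \right)} = \left(272 + 24\right) + 0 = 296 + 0 = 296$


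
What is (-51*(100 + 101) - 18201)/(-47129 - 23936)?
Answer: 28452/71065 ≈ 0.40037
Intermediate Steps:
(-51*(100 + 101) - 18201)/(-47129 - 23936) = (-51*201 - 18201)/(-71065) = (-10251 - 18201)*(-1/71065) = -28452*(-1/71065) = 28452/71065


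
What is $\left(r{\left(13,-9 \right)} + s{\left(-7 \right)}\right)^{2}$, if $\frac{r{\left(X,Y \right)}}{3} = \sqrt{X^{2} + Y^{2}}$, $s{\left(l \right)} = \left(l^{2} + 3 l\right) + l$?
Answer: $2691 + 630 \sqrt{10} \approx 4683.2$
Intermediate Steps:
$s{\left(l \right)} = l^{2} + 4 l$
$r{\left(X,Y \right)} = 3 \sqrt{X^{2} + Y^{2}}$
$\left(r{\left(13,-9 \right)} + s{\left(-7 \right)}\right)^{2} = \left(3 \sqrt{13^{2} + \left(-9\right)^{2}} - 7 \left(4 - 7\right)\right)^{2} = \left(3 \sqrt{169 + 81} - -21\right)^{2} = \left(3 \sqrt{250} + 21\right)^{2} = \left(3 \cdot 5 \sqrt{10} + 21\right)^{2} = \left(15 \sqrt{10} + 21\right)^{2} = \left(21 + 15 \sqrt{10}\right)^{2}$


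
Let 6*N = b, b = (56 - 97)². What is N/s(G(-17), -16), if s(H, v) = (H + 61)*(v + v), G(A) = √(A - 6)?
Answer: -102541/718848 + 1681*I*√23/718848 ≈ -0.14265 + 0.011215*I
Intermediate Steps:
G(A) = √(-6 + A)
s(H, v) = 2*v*(61 + H) (s(H, v) = (61 + H)*(2*v) = 2*v*(61 + H))
b = 1681 (b = (-41)² = 1681)
N = 1681/6 (N = (⅙)*1681 = 1681/6 ≈ 280.17)
N/s(G(-17), -16) = 1681/(6*((2*(-16)*(61 + √(-6 - 17))))) = 1681/(6*((2*(-16)*(61 + √(-23))))) = 1681/(6*((2*(-16)*(61 + I*√23)))) = 1681/(6*(-1952 - 32*I*√23))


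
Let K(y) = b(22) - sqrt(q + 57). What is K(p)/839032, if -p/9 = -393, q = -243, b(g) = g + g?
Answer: 11/209758 - I*sqrt(186)/839032 ≈ 5.2441e-5 - 1.6255e-5*I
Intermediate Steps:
b(g) = 2*g
p = 3537 (p = -9*(-393) = 3537)
K(y) = 44 - I*sqrt(186) (K(y) = 2*22 - sqrt(-243 + 57) = 44 - sqrt(-186) = 44 - I*sqrt(186))
K(p)/839032 = (44 - I*sqrt(186))/839032 = (44 - I*sqrt(186))*(1/839032) = 11/209758 - I*sqrt(186)/839032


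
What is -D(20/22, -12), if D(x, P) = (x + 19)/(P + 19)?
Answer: -219/77 ≈ -2.8442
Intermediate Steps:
D(x, P) = (19 + x)/(19 + P)
-D(20/22, -12) = -(19 + 20/22)/(19 - 12) = -(19 + 20*(1/22))/7 = -(19 + 10/11)/7 = -219/(7*11) = -1*219/77 = -219/77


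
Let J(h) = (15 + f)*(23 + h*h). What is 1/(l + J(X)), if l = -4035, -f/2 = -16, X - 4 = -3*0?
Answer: -1/2202 ≈ -0.00045413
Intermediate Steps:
X = 4 (X = 4 - 3*0 = 4 + 0 = 4)
f = 32 (f = -2*(-16) = 32)
J(h) = 1081 + 47*h**2 (J(h) = (15 + 32)*(23 + h*h) = 47*(23 + h**2) = 1081 + 47*h**2)
1/(l + J(X)) = 1/(-4035 + (1081 + 47*4**2)) = 1/(-4035 + (1081 + 47*16)) = 1/(-4035 + (1081 + 752)) = 1/(-4035 + 1833) = 1/(-2202) = -1/2202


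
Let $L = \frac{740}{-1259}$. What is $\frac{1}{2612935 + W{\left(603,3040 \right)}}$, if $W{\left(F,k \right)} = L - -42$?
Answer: $\frac{1259}{3289737303} \approx 3.8271 \cdot 10^{-7}$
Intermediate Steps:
$L = - \frac{740}{1259}$ ($L = 740 \left(- \frac{1}{1259}\right) = - \frac{740}{1259} \approx -0.58777$)
$W{\left(F,k \right)} = \frac{52138}{1259}$ ($W{\left(F,k \right)} = - \frac{740}{1259} - -42 = - \frac{740}{1259} + 42 = \frac{52138}{1259}$)
$\frac{1}{2612935 + W{\left(603,3040 \right)}} = \frac{1}{2612935 + \frac{52138}{1259}} = \frac{1}{\frac{3289737303}{1259}} = \frac{1259}{3289737303}$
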